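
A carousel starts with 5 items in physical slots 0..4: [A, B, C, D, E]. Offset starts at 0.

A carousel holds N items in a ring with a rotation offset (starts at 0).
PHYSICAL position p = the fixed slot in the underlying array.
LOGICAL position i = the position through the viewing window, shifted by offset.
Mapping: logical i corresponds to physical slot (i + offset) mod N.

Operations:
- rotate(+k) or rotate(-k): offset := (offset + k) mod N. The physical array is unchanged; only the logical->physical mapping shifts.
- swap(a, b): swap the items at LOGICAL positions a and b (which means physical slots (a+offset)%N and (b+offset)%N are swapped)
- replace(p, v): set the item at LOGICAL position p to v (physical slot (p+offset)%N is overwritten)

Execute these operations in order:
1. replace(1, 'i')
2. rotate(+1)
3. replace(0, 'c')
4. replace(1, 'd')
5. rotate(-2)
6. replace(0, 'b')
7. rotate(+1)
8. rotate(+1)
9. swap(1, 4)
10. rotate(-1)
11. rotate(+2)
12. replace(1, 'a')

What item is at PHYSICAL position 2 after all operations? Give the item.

Answer: A

Derivation:
After op 1 (replace(1, 'i')): offset=0, physical=[A,i,C,D,E], logical=[A,i,C,D,E]
After op 2 (rotate(+1)): offset=1, physical=[A,i,C,D,E], logical=[i,C,D,E,A]
After op 3 (replace(0, 'c')): offset=1, physical=[A,c,C,D,E], logical=[c,C,D,E,A]
After op 4 (replace(1, 'd')): offset=1, physical=[A,c,d,D,E], logical=[c,d,D,E,A]
After op 5 (rotate(-2)): offset=4, physical=[A,c,d,D,E], logical=[E,A,c,d,D]
After op 6 (replace(0, 'b')): offset=4, physical=[A,c,d,D,b], logical=[b,A,c,d,D]
After op 7 (rotate(+1)): offset=0, physical=[A,c,d,D,b], logical=[A,c,d,D,b]
After op 8 (rotate(+1)): offset=1, physical=[A,c,d,D,b], logical=[c,d,D,b,A]
After op 9 (swap(1, 4)): offset=1, physical=[d,c,A,D,b], logical=[c,A,D,b,d]
After op 10 (rotate(-1)): offset=0, physical=[d,c,A,D,b], logical=[d,c,A,D,b]
After op 11 (rotate(+2)): offset=2, physical=[d,c,A,D,b], logical=[A,D,b,d,c]
After op 12 (replace(1, 'a')): offset=2, physical=[d,c,A,a,b], logical=[A,a,b,d,c]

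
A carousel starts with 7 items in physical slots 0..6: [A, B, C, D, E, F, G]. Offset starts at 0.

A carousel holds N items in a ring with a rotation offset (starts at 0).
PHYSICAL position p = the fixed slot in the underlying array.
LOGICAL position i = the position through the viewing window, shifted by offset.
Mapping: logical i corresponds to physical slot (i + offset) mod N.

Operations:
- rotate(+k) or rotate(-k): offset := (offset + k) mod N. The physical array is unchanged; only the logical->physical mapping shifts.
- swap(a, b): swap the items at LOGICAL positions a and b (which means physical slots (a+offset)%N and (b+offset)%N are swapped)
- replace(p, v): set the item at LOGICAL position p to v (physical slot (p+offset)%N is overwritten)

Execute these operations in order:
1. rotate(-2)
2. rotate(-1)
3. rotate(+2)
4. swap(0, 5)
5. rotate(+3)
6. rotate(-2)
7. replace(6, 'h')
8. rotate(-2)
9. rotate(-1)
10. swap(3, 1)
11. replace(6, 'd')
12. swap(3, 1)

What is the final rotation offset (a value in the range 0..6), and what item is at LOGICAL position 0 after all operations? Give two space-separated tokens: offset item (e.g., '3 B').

After op 1 (rotate(-2)): offset=5, physical=[A,B,C,D,E,F,G], logical=[F,G,A,B,C,D,E]
After op 2 (rotate(-1)): offset=4, physical=[A,B,C,D,E,F,G], logical=[E,F,G,A,B,C,D]
After op 3 (rotate(+2)): offset=6, physical=[A,B,C,D,E,F,G], logical=[G,A,B,C,D,E,F]
After op 4 (swap(0, 5)): offset=6, physical=[A,B,C,D,G,F,E], logical=[E,A,B,C,D,G,F]
After op 5 (rotate(+3)): offset=2, physical=[A,B,C,D,G,F,E], logical=[C,D,G,F,E,A,B]
After op 6 (rotate(-2)): offset=0, physical=[A,B,C,D,G,F,E], logical=[A,B,C,D,G,F,E]
After op 7 (replace(6, 'h')): offset=0, physical=[A,B,C,D,G,F,h], logical=[A,B,C,D,G,F,h]
After op 8 (rotate(-2)): offset=5, physical=[A,B,C,D,G,F,h], logical=[F,h,A,B,C,D,G]
After op 9 (rotate(-1)): offset=4, physical=[A,B,C,D,G,F,h], logical=[G,F,h,A,B,C,D]
After op 10 (swap(3, 1)): offset=4, physical=[F,B,C,D,G,A,h], logical=[G,A,h,F,B,C,D]
After op 11 (replace(6, 'd')): offset=4, physical=[F,B,C,d,G,A,h], logical=[G,A,h,F,B,C,d]
After op 12 (swap(3, 1)): offset=4, physical=[A,B,C,d,G,F,h], logical=[G,F,h,A,B,C,d]

Answer: 4 G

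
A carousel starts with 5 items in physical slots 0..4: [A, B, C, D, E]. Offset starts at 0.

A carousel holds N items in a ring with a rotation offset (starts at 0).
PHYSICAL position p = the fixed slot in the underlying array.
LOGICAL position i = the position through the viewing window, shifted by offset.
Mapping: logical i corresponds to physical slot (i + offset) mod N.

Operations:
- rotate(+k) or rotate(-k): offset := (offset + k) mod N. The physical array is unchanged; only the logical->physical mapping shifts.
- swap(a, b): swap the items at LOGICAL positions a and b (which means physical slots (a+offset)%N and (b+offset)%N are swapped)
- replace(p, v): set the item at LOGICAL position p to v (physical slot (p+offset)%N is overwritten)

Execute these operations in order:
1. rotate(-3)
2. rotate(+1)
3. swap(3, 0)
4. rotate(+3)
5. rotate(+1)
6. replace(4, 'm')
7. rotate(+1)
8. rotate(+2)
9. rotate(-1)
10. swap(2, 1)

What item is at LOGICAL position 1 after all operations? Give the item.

After op 1 (rotate(-3)): offset=2, physical=[A,B,C,D,E], logical=[C,D,E,A,B]
After op 2 (rotate(+1)): offset=3, physical=[A,B,C,D,E], logical=[D,E,A,B,C]
After op 3 (swap(3, 0)): offset=3, physical=[A,D,C,B,E], logical=[B,E,A,D,C]
After op 4 (rotate(+3)): offset=1, physical=[A,D,C,B,E], logical=[D,C,B,E,A]
After op 5 (rotate(+1)): offset=2, physical=[A,D,C,B,E], logical=[C,B,E,A,D]
After op 6 (replace(4, 'm')): offset=2, physical=[A,m,C,B,E], logical=[C,B,E,A,m]
After op 7 (rotate(+1)): offset=3, physical=[A,m,C,B,E], logical=[B,E,A,m,C]
After op 8 (rotate(+2)): offset=0, physical=[A,m,C,B,E], logical=[A,m,C,B,E]
After op 9 (rotate(-1)): offset=4, physical=[A,m,C,B,E], logical=[E,A,m,C,B]
After op 10 (swap(2, 1)): offset=4, physical=[m,A,C,B,E], logical=[E,m,A,C,B]

Answer: m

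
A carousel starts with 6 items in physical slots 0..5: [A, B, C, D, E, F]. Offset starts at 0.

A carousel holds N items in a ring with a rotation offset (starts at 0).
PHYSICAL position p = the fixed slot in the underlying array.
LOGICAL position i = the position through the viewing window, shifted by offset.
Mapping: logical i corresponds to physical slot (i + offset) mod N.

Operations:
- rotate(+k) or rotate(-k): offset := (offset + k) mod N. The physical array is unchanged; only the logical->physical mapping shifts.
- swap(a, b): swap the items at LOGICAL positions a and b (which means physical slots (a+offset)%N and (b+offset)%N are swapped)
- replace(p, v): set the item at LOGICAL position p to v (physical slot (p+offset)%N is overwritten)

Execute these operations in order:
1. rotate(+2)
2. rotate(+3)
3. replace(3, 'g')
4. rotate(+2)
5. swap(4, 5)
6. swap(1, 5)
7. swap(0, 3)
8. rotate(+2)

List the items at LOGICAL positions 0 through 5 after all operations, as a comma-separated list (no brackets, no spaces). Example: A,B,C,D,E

After op 1 (rotate(+2)): offset=2, physical=[A,B,C,D,E,F], logical=[C,D,E,F,A,B]
After op 2 (rotate(+3)): offset=5, physical=[A,B,C,D,E,F], logical=[F,A,B,C,D,E]
After op 3 (replace(3, 'g')): offset=5, physical=[A,B,g,D,E,F], logical=[F,A,B,g,D,E]
After op 4 (rotate(+2)): offset=1, physical=[A,B,g,D,E,F], logical=[B,g,D,E,F,A]
After op 5 (swap(4, 5)): offset=1, physical=[F,B,g,D,E,A], logical=[B,g,D,E,A,F]
After op 6 (swap(1, 5)): offset=1, physical=[g,B,F,D,E,A], logical=[B,F,D,E,A,g]
After op 7 (swap(0, 3)): offset=1, physical=[g,E,F,D,B,A], logical=[E,F,D,B,A,g]
After op 8 (rotate(+2)): offset=3, physical=[g,E,F,D,B,A], logical=[D,B,A,g,E,F]

Answer: D,B,A,g,E,F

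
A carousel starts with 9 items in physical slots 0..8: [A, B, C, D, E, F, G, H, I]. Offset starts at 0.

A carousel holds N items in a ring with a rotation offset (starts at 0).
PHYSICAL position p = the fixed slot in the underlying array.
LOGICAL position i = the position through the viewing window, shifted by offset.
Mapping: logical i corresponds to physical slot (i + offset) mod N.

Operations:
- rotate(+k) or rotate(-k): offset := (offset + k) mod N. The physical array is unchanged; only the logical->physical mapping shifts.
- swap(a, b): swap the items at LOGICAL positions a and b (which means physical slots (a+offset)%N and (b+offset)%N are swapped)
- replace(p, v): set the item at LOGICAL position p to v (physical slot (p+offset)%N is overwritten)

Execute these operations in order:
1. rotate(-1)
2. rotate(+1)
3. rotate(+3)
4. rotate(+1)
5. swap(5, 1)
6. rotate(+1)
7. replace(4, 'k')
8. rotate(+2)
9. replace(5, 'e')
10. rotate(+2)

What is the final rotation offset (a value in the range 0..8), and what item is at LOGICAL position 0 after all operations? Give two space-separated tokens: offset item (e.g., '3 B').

After op 1 (rotate(-1)): offset=8, physical=[A,B,C,D,E,F,G,H,I], logical=[I,A,B,C,D,E,F,G,H]
After op 2 (rotate(+1)): offset=0, physical=[A,B,C,D,E,F,G,H,I], logical=[A,B,C,D,E,F,G,H,I]
After op 3 (rotate(+3)): offset=3, physical=[A,B,C,D,E,F,G,H,I], logical=[D,E,F,G,H,I,A,B,C]
After op 4 (rotate(+1)): offset=4, physical=[A,B,C,D,E,F,G,H,I], logical=[E,F,G,H,I,A,B,C,D]
After op 5 (swap(5, 1)): offset=4, physical=[F,B,C,D,E,A,G,H,I], logical=[E,A,G,H,I,F,B,C,D]
After op 6 (rotate(+1)): offset=5, physical=[F,B,C,D,E,A,G,H,I], logical=[A,G,H,I,F,B,C,D,E]
After op 7 (replace(4, 'k')): offset=5, physical=[k,B,C,D,E,A,G,H,I], logical=[A,G,H,I,k,B,C,D,E]
After op 8 (rotate(+2)): offset=7, physical=[k,B,C,D,E,A,G,H,I], logical=[H,I,k,B,C,D,E,A,G]
After op 9 (replace(5, 'e')): offset=7, physical=[k,B,C,e,E,A,G,H,I], logical=[H,I,k,B,C,e,E,A,G]
After op 10 (rotate(+2)): offset=0, physical=[k,B,C,e,E,A,G,H,I], logical=[k,B,C,e,E,A,G,H,I]

Answer: 0 k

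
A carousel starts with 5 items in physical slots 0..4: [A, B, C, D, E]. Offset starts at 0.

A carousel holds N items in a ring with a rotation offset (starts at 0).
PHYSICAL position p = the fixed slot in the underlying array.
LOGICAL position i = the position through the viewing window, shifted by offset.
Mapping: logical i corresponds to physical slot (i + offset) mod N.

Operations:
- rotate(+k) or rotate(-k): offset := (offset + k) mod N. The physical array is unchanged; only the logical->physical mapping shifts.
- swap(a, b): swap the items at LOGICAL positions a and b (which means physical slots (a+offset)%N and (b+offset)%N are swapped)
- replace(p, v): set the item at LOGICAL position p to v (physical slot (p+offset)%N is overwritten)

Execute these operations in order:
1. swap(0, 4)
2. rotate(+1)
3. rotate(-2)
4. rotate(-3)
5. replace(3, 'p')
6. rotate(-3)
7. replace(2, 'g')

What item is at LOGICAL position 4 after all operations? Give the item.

Answer: C

Derivation:
After op 1 (swap(0, 4)): offset=0, physical=[E,B,C,D,A], logical=[E,B,C,D,A]
After op 2 (rotate(+1)): offset=1, physical=[E,B,C,D,A], logical=[B,C,D,A,E]
After op 3 (rotate(-2)): offset=4, physical=[E,B,C,D,A], logical=[A,E,B,C,D]
After op 4 (rotate(-3)): offset=1, physical=[E,B,C,D,A], logical=[B,C,D,A,E]
After op 5 (replace(3, 'p')): offset=1, physical=[E,B,C,D,p], logical=[B,C,D,p,E]
After op 6 (rotate(-3)): offset=3, physical=[E,B,C,D,p], logical=[D,p,E,B,C]
After op 7 (replace(2, 'g')): offset=3, physical=[g,B,C,D,p], logical=[D,p,g,B,C]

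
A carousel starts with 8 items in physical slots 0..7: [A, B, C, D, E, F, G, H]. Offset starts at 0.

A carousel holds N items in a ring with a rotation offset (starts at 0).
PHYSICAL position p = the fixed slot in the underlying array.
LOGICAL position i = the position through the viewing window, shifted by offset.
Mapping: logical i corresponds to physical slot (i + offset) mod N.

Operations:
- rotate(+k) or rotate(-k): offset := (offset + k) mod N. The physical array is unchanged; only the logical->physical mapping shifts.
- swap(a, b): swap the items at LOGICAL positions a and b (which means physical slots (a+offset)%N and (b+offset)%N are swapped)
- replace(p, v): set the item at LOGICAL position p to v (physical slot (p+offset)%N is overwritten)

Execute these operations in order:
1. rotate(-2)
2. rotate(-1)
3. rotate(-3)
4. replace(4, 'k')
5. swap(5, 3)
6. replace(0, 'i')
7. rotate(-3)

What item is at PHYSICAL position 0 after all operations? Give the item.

After op 1 (rotate(-2)): offset=6, physical=[A,B,C,D,E,F,G,H], logical=[G,H,A,B,C,D,E,F]
After op 2 (rotate(-1)): offset=5, physical=[A,B,C,D,E,F,G,H], logical=[F,G,H,A,B,C,D,E]
After op 3 (rotate(-3)): offset=2, physical=[A,B,C,D,E,F,G,H], logical=[C,D,E,F,G,H,A,B]
After op 4 (replace(4, 'k')): offset=2, physical=[A,B,C,D,E,F,k,H], logical=[C,D,E,F,k,H,A,B]
After op 5 (swap(5, 3)): offset=2, physical=[A,B,C,D,E,H,k,F], logical=[C,D,E,H,k,F,A,B]
After op 6 (replace(0, 'i')): offset=2, physical=[A,B,i,D,E,H,k,F], logical=[i,D,E,H,k,F,A,B]
After op 7 (rotate(-3)): offset=7, physical=[A,B,i,D,E,H,k,F], logical=[F,A,B,i,D,E,H,k]

Answer: A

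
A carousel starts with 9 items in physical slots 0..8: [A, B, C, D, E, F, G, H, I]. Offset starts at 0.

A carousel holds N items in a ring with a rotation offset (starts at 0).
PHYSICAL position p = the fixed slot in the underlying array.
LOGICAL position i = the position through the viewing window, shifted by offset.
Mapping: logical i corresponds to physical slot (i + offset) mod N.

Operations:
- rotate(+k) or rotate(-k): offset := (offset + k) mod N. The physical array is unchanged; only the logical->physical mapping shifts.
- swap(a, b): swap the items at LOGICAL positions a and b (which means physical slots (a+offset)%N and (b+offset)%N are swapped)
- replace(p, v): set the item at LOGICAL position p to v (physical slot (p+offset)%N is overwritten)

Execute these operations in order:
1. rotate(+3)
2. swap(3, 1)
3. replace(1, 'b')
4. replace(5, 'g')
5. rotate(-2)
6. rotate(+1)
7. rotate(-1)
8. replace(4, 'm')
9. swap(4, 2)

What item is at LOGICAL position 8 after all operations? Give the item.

Answer: A

Derivation:
After op 1 (rotate(+3)): offset=3, physical=[A,B,C,D,E,F,G,H,I], logical=[D,E,F,G,H,I,A,B,C]
After op 2 (swap(3, 1)): offset=3, physical=[A,B,C,D,G,F,E,H,I], logical=[D,G,F,E,H,I,A,B,C]
After op 3 (replace(1, 'b')): offset=3, physical=[A,B,C,D,b,F,E,H,I], logical=[D,b,F,E,H,I,A,B,C]
After op 4 (replace(5, 'g')): offset=3, physical=[A,B,C,D,b,F,E,H,g], logical=[D,b,F,E,H,g,A,B,C]
After op 5 (rotate(-2)): offset=1, physical=[A,B,C,D,b,F,E,H,g], logical=[B,C,D,b,F,E,H,g,A]
After op 6 (rotate(+1)): offset=2, physical=[A,B,C,D,b,F,E,H,g], logical=[C,D,b,F,E,H,g,A,B]
After op 7 (rotate(-1)): offset=1, physical=[A,B,C,D,b,F,E,H,g], logical=[B,C,D,b,F,E,H,g,A]
After op 8 (replace(4, 'm')): offset=1, physical=[A,B,C,D,b,m,E,H,g], logical=[B,C,D,b,m,E,H,g,A]
After op 9 (swap(4, 2)): offset=1, physical=[A,B,C,m,b,D,E,H,g], logical=[B,C,m,b,D,E,H,g,A]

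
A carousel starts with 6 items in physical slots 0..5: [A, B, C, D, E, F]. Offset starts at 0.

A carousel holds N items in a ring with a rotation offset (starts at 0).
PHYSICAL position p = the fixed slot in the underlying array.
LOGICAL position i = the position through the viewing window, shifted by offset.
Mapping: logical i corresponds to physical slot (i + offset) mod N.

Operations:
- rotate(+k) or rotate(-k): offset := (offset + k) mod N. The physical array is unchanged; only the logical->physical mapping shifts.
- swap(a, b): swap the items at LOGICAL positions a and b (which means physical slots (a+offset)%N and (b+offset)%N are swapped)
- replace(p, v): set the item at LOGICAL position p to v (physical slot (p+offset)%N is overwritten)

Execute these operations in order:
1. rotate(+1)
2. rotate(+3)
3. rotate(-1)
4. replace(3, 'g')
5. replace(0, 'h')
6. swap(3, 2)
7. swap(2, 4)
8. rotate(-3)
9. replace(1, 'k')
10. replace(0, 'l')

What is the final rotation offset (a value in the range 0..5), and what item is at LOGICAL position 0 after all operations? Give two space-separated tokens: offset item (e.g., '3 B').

After op 1 (rotate(+1)): offset=1, physical=[A,B,C,D,E,F], logical=[B,C,D,E,F,A]
After op 2 (rotate(+3)): offset=4, physical=[A,B,C,D,E,F], logical=[E,F,A,B,C,D]
After op 3 (rotate(-1)): offset=3, physical=[A,B,C,D,E,F], logical=[D,E,F,A,B,C]
After op 4 (replace(3, 'g')): offset=3, physical=[g,B,C,D,E,F], logical=[D,E,F,g,B,C]
After op 5 (replace(0, 'h')): offset=3, physical=[g,B,C,h,E,F], logical=[h,E,F,g,B,C]
After op 6 (swap(3, 2)): offset=3, physical=[F,B,C,h,E,g], logical=[h,E,g,F,B,C]
After op 7 (swap(2, 4)): offset=3, physical=[F,g,C,h,E,B], logical=[h,E,B,F,g,C]
After op 8 (rotate(-3)): offset=0, physical=[F,g,C,h,E,B], logical=[F,g,C,h,E,B]
After op 9 (replace(1, 'k')): offset=0, physical=[F,k,C,h,E,B], logical=[F,k,C,h,E,B]
After op 10 (replace(0, 'l')): offset=0, physical=[l,k,C,h,E,B], logical=[l,k,C,h,E,B]

Answer: 0 l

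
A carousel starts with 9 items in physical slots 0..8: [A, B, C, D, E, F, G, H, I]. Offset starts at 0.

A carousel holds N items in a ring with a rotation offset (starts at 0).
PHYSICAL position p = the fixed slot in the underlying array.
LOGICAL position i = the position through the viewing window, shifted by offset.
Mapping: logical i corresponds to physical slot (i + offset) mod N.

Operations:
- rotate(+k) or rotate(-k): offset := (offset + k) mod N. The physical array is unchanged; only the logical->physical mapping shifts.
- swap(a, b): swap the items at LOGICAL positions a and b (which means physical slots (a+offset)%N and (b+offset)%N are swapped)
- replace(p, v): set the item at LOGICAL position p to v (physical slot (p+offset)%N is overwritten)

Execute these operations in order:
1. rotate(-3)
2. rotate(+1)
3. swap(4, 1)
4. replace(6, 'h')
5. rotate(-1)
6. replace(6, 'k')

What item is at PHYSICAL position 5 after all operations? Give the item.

Answer: F

Derivation:
After op 1 (rotate(-3)): offset=6, physical=[A,B,C,D,E,F,G,H,I], logical=[G,H,I,A,B,C,D,E,F]
After op 2 (rotate(+1)): offset=7, physical=[A,B,C,D,E,F,G,H,I], logical=[H,I,A,B,C,D,E,F,G]
After op 3 (swap(4, 1)): offset=7, physical=[A,B,I,D,E,F,G,H,C], logical=[H,C,A,B,I,D,E,F,G]
After op 4 (replace(6, 'h')): offset=7, physical=[A,B,I,D,h,F,G,H,C], logical=[H,C,A,B,I,D,h,F,G]
After op 5 (rotate(-1)): offset=6, physical=[A,B,I,D,h,F,G,H,C], logical=[G,H,C,A,B,I,D,h,F]
After op 6 (replace(6, 'k')): offset=6, physical=[A,B,I,k,h,F,G,H,C], logical=[G,H,C,A,B,I,k,h,F]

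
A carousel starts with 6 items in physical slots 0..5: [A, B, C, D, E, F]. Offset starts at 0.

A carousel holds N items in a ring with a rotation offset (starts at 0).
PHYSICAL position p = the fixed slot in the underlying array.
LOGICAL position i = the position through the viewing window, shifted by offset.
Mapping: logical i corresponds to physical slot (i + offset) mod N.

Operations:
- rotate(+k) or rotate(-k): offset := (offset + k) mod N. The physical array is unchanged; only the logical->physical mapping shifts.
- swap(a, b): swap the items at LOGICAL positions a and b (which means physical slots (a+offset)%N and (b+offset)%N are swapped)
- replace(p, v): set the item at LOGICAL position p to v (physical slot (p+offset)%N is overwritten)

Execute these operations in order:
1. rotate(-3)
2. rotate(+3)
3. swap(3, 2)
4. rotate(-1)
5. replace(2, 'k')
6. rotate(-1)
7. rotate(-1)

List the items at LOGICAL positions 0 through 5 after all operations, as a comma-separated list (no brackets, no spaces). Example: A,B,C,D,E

Answer: C,E,F,A,k,D

Derivation:
After op 1 (rotate(-3)): offset=3, physical=[A,B,C,D,E,F], logical=[D,E,F,A,B,C]
After op 2 (rotate(+3)): offset=0, physical=[A,B,C,D,E,F], logical=[A,B,C,D,E,F]
After op 3 (swap(3, 2)): offset=0, physical=[A,B,D,C,E,F], logical=[A,B,D,C,E,F]
After op 4 (rotate(-1)): offset=5, physical=[A,B,D,C,E,F], logical=[F,A,B,D,C,E]
After op 5 (replace(2, 'k')): offset=5, physical=[A,k,D,C,E,F], logical=[F,A,k,D,C,E]
After op 6 (rotate(-1)): offset=4, physical=[A,k,D,C,E,F], logical=[E,F,A,k,D,C]
After op 7 (rotate(-1)): offset=3, physical=[A,k,D,C,E,F], logical=[C,E,F,A,k,D]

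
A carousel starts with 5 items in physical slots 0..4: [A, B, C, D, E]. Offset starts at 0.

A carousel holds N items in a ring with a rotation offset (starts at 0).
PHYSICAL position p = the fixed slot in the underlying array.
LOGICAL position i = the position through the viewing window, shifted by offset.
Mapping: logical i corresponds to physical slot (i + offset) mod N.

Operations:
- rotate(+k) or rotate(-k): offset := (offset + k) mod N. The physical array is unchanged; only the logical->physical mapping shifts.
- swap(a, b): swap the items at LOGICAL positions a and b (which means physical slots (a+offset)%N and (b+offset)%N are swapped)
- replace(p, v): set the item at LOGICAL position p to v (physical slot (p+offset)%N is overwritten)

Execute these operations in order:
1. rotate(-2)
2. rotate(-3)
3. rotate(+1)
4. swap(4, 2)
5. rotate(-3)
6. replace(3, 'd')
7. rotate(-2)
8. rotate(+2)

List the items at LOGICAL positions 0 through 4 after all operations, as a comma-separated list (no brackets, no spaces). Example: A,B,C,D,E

Answer: A,E,D,d,C

Derivation:
After op 1 (rotate(-2)): offset=3, physical=[A,B,C,D,E], logical=[D,E,A,B,C]
After op 2 (rotate(-3)): offset=0, physical=[A,B,C,D,E], logical=[A,B,C,D,E]
After op 3 (rotate(+1)): offset=1, physical=[A,B,C,D,E], logical=[B,C,D,E,A]
After op 4 (swap(4, 2)): offset=1, physical=[D,B,C,A,E], logical=[B,C,A,E,D]
After op 5 (rotate(-3)): offset=3, physical=[D,B,C,A,E], logical=[A,E,D,B,C]
After op 6 (replace(3, 'd')): offset=3, physical=[D,d,C,A,E], logical=[A,E,D,d,C]
After op 7 (rotate(-2)): offset=1, physical=[D,d,C,A,E], logical=[d,C,A,E,D]
After op 8 (rotate(+2)): offset=3, physical=[D,d,C,A,E], logical=[A,E,D,d,C]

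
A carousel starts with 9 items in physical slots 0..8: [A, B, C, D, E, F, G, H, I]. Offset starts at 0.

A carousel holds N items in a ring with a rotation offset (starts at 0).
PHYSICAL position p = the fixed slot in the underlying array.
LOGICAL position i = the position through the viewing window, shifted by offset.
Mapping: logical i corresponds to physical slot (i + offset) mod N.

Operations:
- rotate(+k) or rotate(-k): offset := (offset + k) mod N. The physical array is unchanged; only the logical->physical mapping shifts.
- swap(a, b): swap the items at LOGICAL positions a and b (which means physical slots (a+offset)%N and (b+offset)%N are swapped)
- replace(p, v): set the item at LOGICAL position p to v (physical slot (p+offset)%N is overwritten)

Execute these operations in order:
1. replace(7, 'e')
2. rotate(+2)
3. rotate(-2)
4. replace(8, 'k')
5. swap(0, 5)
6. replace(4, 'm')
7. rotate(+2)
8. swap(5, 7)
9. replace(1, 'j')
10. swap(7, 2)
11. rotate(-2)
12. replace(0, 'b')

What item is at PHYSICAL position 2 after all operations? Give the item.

After op 1 (replace(7, 'e')): offset=0, physical=[A,B,C,D,E,F,G,e,I], logical=[A,B,C,D,E,F,G,e,I]
After op 2 (rotate(+2)): offset=2, physical=[A,B,C,D,E,F,G,e,I], logical=[C,D,E,F,G,e,I,A,B]
After op 3 (rotate(-2)): offset=0, physical=[A,B,C,D,E,F,G,e,I], logical=[A,B,C,D,E,F,G,e,I]
After op 4 (replace(8, 'k')): offset=0, physical=[A,B,C,D,E,F,G,e,k], logical=[A,B,C,D,E,F,G,e,k]
After op 5 (swap(0, 5)): offset=0, physical=[F,B,C,D,E,A,G,e,k], logical=[F,B,C,D,E,A,G,e,k]
After op 6 (replace(4, 'm')): offset=0, physical=[F,B,C,D,m,A,G,e,k], logical=[F,B,C,D,m,A,G,e,k]
After op 7 (rotate(+2)): offset=2, physical=[F,B,C,D,m,A,G,e,k], logical=[C,D,m,A,G,e,k,F,B]
After op 8 (swap(5, 7)): offset=2, physical=[e,B,C,D,m,A,G,F,k], logical=[C,D,m,A,G,F,k,e,B]
After op 9 (replace(1, 'j')): offset=2, physical=[e,B,C,j,m,A,G,F,k], logical=[C,j,m,A,G,F,k,e,B]
After op 10 (swap(7, 2)): offset=2, physical=[m,B,C,j,e,A,G,F,k], logical=[C,j,e,A,G,F,k,m,B]
After op 11 (rotate(-2)): offset=0, physical=[m,B,C,j,e,A,G,F,k], logical=[m,B,C,j,e,A,G,F,k]
After op 12 (replace(0, 'b')): offset=0, physical=[b,B,C,j,e,A,G,F,k], logical=[b,B,C,j,e,A,G,F,k]

Answer: C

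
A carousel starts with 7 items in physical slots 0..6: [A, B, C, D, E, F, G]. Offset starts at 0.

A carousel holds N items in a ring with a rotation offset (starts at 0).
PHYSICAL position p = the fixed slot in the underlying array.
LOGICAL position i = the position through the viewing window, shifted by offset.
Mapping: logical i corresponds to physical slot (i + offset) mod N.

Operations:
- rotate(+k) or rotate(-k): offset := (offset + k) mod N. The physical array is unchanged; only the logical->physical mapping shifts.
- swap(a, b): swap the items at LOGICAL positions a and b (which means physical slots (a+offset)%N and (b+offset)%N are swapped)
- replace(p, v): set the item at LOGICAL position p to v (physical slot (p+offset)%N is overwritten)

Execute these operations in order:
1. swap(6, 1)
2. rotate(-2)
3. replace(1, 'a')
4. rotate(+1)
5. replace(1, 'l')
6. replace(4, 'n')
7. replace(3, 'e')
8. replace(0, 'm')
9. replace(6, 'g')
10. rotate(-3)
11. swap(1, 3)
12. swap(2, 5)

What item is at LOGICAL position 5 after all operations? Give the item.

Answer: g

Derivation:
After op 1 (swap(6, 1)): offset=0, physical=[A,G,C,D,E,F,B], logical=[A,G,C,D,E,F,B]
After op 2 (rotate(-2)): offset=5, physical=[A,G,C,D,E,F,B], logical=[F,B,A,G,C,D,E]
After op 3 (replace(1, 'a')): offset=5, physical=[A,G,C,D,E,F,a], logical=[F,a,A,G,C,D,E]
After op 4 (rotate(+1)): offset=6, physical=[A,G,C,D,E,F,a], logical=[a,A,G,C,D,E,F]
After op 5 (replace(1, 'l')): offset=6, physical=[l,G,C,D,E,F,a], logical=[a,l,G,C,D,E,F]
After op 6 (replace(4, 'n')): offset=6, physical=[l,G,C,n,E,F,a], logical=[a,l,G,C,n,E,F]
After op 7 (replace(3, 'e')): offset=6, physical=[l,G,e,n,E,F,a], logical=[a,l,G,e,n,E,F]
After op 8 (replace(0, 'm')): offset=6, physical=[l,G,e,n,E,F,m], logical=[m,l,G,e,n,E,F]
After op 9 (replace(6, 'g')): offset=6, physical=[l,G,e,n,E,g,m], logical=[m,l,G,e,n,E,g]
After op 10 (rotate(-3)): offset=3, physical=[l,G,e,n,E,g,m], logical=[n,E,g,m,l,G,e]
After op 11 (swap(1, 3)): offset=3, physical=[l,G,e,n,m,g,E], logical=[n,m,g,E,l,G,e]
After op 12 (swap(2, 5)): offset=3, physical=[l,g,e,n,m,G,E], logical=[n,m,G,E,l,g,e]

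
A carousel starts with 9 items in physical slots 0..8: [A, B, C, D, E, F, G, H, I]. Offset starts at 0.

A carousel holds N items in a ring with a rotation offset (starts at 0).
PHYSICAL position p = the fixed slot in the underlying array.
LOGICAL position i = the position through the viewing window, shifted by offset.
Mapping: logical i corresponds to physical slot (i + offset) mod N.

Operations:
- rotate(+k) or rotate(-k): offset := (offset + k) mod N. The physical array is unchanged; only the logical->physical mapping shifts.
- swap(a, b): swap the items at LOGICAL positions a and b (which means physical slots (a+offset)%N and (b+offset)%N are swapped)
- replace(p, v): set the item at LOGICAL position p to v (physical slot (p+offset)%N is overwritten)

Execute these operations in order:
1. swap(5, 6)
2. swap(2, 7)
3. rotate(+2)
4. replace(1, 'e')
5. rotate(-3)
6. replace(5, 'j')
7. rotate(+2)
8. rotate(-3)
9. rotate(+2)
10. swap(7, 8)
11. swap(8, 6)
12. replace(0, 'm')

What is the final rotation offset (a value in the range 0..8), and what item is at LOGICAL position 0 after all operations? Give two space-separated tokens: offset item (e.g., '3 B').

After op 1 (swap(5, 6)): offset=0, physical=[A,B,C,D,E,G,F,H,I], logical=[A,B,C,D,E,G,F,H,I]
After op 2 (swap(2, 7)): offset=0, physical=[A,B,H,D,E,G,F,C,I], logical=[A,B,H,D,E,G,F,C,I]
After op 3 (rotate(+2)): offset=2, physical=[A,B,H,D,E,G,F,C,I], logical=[H,D,E,G,F,C,I,A,B]
After op 4 (replace(1, 'e')): offset=2, physical=[A,B,H,e,E,G,F,C,I], logical=[H,e,E,G,F,C,I,A,B]
After op 5 (rotate(-3)): offset=8, physical=[A,B,H,e,E,G,F,C,I], logical=[I,A,B,H,e,E,G,F,C]
After op 6 (replace(5, 'j')): offset=8, physical=[A,B,H,e,j,G,F,C,I], logical=[I,A,B,H,e,j,G,F,C]
After op 7 (rotate(+2)): offset=1, physical=[A,B,H,e,j,G,F,C,I], logical=[B,H,e,j,G,F,C,I,A]
After op 8 (rotate(-3)): offset=7, physical=[A,B,H,e,j,G,F,C,I], logical=[C,I,A,B,H,e,j,G,F]
After op 9 (rotate(+2)): offset=0, physical=[A,B,H,e,j,G,F,C,I], logical=[A,B,H,e,j,G,F,C,I]
After op 10 (swap(7, 8)): offset=0, physical=[A,B,H,e,j,G,F,I,C], logical=[A,B,H,e,j,G,F,I,C]
After op 11 (swap(8, 6)): offset=0, physical=[A,B,H,e,j,G,C,I,F], logical=[A,B,H,e,j,G,C,I,F]
After op 12 (replace(0, 'm')): offset=0, physical=[m,B,H,e,j,G,C,I,F], logical=[m,B,H,e,j,G,C,I,F]

Answer: 0 m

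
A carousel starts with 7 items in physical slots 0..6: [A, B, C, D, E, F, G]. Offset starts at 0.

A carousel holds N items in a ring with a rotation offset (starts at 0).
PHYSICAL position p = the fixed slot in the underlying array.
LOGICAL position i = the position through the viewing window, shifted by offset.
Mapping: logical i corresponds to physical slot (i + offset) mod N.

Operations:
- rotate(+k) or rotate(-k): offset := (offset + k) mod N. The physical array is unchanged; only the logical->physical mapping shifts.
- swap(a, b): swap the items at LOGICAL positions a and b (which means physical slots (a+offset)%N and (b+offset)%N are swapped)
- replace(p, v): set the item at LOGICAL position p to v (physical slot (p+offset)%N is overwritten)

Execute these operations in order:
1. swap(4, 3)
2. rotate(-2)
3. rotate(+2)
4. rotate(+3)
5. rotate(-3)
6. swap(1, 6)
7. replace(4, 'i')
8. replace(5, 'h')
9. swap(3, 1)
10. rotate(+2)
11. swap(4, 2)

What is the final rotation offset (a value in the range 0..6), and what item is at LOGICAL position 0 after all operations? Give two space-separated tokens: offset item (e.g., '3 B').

After op 1 (swap(4, 3)): offset=0, physical=[A,B,C,E,D,F,G], logical=[A,B,C,E,D,F,G]
After op 2 (rotate(-2)): offset=5, physical=[A,B,C,E,D,F,G], logical=[F,G,A,B,C,E,D]
After op 3 (rotate(+2)): offset=0, physical=[A,B,C,E,D,F,G], logical=[A,B,C,E,D,F,G]
After op 4 (rotate(+3)): offset=3, physical=[A,B,C,E,D,F,G], logical=[E,D,F,G,A,B,C]
After op 5 (rotate(-3)): offset=0, physical=[A,B,C,E,D,F,G], logical=[A,B,C,E,D,F,G]
After op 6 (swap(1, 6)): offset=0, physical=[A,G,C,E,D,F,B], logical=[A,G,C,E,D,F,B]
After op 7 (replace(4, 'i')): offset=0, physical=[A,G,C,E,i,F,B], logical=[A,G,C,E,i,F,B]
After op 8 (replace(5, 'h')): offset=0, physical=[A,G,C,E,i,h,B], logical=[A,G,C,E,i,h,B]
After op 9 (swap(3, 1)): offset=0, physical=[A,E,C,G,i,h,B], logical=[A,E,C,G,i,h,B]
After op 10 (rotate(+2)): offset=2, physical=[A,E,C,G,i,h,B], logical=[C,G,i,h,B,A,E]
After op 11 (swap(4, 2)): offset=2, physical=[A,E,C,G,B,h,i], logical=[C,G,B,h,i,A,E]

Answer: 2 C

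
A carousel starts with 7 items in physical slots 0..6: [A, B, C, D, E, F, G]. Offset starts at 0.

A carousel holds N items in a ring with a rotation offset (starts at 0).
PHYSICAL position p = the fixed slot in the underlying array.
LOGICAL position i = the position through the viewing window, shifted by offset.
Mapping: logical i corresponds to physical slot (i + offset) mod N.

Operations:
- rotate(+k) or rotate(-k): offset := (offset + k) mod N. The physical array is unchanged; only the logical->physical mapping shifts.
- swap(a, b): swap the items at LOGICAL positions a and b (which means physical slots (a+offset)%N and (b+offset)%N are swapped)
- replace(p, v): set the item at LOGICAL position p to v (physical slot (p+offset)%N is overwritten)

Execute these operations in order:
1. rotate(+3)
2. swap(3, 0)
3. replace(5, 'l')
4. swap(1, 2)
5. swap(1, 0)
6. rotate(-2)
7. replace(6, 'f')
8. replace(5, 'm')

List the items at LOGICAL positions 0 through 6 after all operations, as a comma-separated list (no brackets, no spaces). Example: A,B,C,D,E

After op 1 (rotate(+3)): offset=3, physical=[A,B,C,D,E,F,G], logical=[D,E,F,G,A,B,C]
After op 2 (swap(3, 0)): offset=3, physical=[A,B,C,G,E,F,D], logical=[G,E,F,D,A,B,C]
After op 3 (replace(5, 'l')): offset=3, physical=[A,l,C,G,E,F,D], logical=[G,E,F,D,A,l,C]
After op 4 (swap(1, 2)): offset=3, physical=[A,l,C,G,F,E,D], logical=[G,F,E,D,A,l,C]
After op 5 (swap(1, 0)): offset=3, physical=[A,l,C,F,G,E,D], logical=[F,G,E,D,A,l,C]
After op 6 (rotate(-2)): offset=1, physical=[A,l,C,F,G,E,D], logical=[l,C,F,G,E,D,A]
After op 7 (replace(6, 'f')): offset=1, physical=[f,l,C,F,G,E,D], logical=[l,C,F,G,E,D,f]
After op 8 (replace(5, 'm')): offset=1, physical=[f,l,C,F,G,E,m], logical=[l,C,F,G,E,m,f]

Answer: l,C,F,G,E,m,f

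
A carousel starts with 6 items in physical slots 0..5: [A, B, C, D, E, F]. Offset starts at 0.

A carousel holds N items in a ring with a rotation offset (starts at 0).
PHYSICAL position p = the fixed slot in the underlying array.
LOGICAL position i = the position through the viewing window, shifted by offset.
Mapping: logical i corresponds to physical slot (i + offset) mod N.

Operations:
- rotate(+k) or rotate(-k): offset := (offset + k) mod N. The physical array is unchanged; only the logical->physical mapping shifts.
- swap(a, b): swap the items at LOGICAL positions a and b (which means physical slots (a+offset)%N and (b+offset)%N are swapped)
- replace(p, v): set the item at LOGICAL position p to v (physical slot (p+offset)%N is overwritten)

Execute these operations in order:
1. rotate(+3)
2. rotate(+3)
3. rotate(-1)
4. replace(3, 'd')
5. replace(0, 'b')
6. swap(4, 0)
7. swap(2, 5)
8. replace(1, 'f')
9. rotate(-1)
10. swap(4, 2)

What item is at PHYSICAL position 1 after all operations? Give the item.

Answer: E

Derivation:
After op 1 (rotate(+3)): offset=3, physical=[A,B,C,D,E,F], logical=[D,E,F,A,B,C]
After op 2 (rotate(+3)): offset=0, physical=[A,B,C,D,E,F], logical=[A,B,C,D,E,F]
After op 3 (rotate(-1)): offset=5, physical=[A,B,C,D,E,F], logical=[F,A,B,C,D,E]
After op 4 (replace(3, 'd')): offset=5, physical=[A,B,d,D,E,F], logical=[F,A,B,d,D,E]
After op 5 (replace(0, 'b')): offset=5, physical=[A,B,d,D,E,b], logical=[b,A,B,d,D,E]
After op 6 (swap(4, 0)): offset=5, physical=[A,B,d,b,E,D], logical=[D,A,B,d,b,E]
After op 7 (swap(2, 5)): offset=5, physical=[A,E,d,b,B,D], logical=[D,A,E,d,b,B]
After op 8 (replace(1, 'f')): offset=5, physical=[f,E,d,b,B,D], logical=[D,f,E,d,b,B]
After op 9 (rotate(-1)): offset=4, physical=[f,E,d,b,B,D], logical=[B,D,f,E,d,b]
After op 10 (swap(4, 2)): offset=4, physical=[d,E,f,b,B,D], logical=[B,D,d,E,f,b]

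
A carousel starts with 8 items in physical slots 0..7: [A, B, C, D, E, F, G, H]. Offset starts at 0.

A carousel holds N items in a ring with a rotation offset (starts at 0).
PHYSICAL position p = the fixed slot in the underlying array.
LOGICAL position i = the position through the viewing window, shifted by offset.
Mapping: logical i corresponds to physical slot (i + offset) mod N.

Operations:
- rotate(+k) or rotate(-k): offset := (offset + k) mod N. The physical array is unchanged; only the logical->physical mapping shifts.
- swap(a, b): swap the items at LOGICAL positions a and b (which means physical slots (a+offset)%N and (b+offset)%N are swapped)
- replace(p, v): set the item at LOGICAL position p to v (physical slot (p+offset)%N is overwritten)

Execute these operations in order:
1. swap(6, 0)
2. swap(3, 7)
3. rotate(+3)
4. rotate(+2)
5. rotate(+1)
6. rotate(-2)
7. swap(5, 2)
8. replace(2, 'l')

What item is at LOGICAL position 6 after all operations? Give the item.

Answer: C

Derivation:
After op 1 (swap(6, 0)): offset=0, physical=[G,B,C,D,E,F,A,H], logical=[G,B,C,D,E,F,A,H]
After op 2 (swap(3, 7)): offset=0, physical=[G,B,C,H,E,F,A,D], logical=[G,B,C,H,E,F,A,D]
After op 3 (rotate(+3)): offset=3, physical=[G,B,C,H,E,F,A,D], logical=[H,E,F,A,D,G,B,C]
After op 4 (rotate(+2)): offset=5, physical=[G,B,C,H,E,F,A,D], logical=[F,A,D,G,B,C,H,E]
After op 5 (rotate(+1)): offset=6, physical=[G,B,C,H,E,F,A,D], logical=[A,D,G,B,C,H,E,F]
After op 6 (rotate(-2)): offset=4, physical=[G,B,C,H,E,F,A,D], logical=[E,F,A,D,G,B,C,H]
After op 7 (swap(5, 2)): offset=4, physical=[G,A,C,H,E,F,B,D], logical=[E,F,B,D,G,A,C,H]
After op 8 (replace(2, 'l')): offset=4, physical=[G,A,C,H,E,F,l,D], logical=[E,F,l,D,G,A,C,H]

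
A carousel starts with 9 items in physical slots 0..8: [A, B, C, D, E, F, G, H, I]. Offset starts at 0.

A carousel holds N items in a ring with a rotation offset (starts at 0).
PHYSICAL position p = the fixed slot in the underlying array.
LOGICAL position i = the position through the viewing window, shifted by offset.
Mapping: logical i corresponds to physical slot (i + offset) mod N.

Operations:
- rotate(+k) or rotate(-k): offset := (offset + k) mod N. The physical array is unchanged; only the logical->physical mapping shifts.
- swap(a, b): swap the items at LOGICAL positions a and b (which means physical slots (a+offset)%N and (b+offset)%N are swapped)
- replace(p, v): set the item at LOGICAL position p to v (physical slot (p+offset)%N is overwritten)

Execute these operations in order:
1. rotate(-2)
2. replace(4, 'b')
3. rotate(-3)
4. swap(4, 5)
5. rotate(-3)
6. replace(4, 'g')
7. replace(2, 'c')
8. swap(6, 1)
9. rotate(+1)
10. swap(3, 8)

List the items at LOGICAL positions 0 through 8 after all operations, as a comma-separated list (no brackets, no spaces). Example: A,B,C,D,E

After op 1 (rotate(-2)): offset=7, physical=[A,B,C,D,E,F,G,H,I], logical=[H,I,A,B,C,D,E,F,G]
After op 2 (replace(4, 'b')): offset=7, physical=[A,B,b,D,E,F,G,H,I], logical=[H,I,A,B,b,D,E,F,G]
After op 3 (rotate(-3)): offset=4, physical=[A,B,b,D,E,F,G,H,I], logical=[E,F,G,H,I,A,B,b,D]
After op 4 (swap(4, 5)): offset=4, physical=[I,B,b,D,E,F,G,H,A], logical=[E,F,G,H,A,I,B,b,D]
After op 5 (rotate(-3)): offset=1, physical=[I,B,b,D,E,F,G,H,A], logical=[B,b,D,E,F,G,H,A,I]
After op 6 (replace(4, 'g')): offset=1, physical=[I,B,b,D,E,g,G,H,A], logical=[B,b,D,E,g,G,H,A,I]
After op 7 (replace(2, 'c')): offset=1, physical=[I,B,b,c,E,g,G,H,A], logical=[B,b,c,E,g,G,H,A,I]
After op 8 (swap(6, 1)): offset=1, physical=[I,B,H,c,E,g,G,b,A], logical=[B,H,c,E,g,G,b,A,I]
After op 9 (rotate(+1)): offset=2, physical=[I,B,H,c,E,g,G,b,A], logical=[H,c,E,g,G,b,A,I,B]
After op 10 (swap(3, 8)): offset=2, physical=[I,g,H,c,E,B,G,b,A], logical=[H,c,E,B,G,b,A,I,g]

Answer: H,c,E,B,G,b,A,I,g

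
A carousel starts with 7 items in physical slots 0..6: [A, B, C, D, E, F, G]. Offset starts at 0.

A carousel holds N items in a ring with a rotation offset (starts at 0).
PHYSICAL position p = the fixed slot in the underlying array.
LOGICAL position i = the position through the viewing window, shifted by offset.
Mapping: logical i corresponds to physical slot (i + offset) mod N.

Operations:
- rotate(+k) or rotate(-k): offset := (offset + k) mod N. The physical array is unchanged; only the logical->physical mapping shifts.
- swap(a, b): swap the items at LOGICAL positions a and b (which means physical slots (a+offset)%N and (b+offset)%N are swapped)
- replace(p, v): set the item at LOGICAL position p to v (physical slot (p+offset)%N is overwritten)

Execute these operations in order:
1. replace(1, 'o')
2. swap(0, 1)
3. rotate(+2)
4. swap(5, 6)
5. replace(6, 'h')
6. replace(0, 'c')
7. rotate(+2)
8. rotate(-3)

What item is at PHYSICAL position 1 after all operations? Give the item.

After op 1 (replace(1, 'o')): offset=0, physical=[A,o,C,D,E,F,G], logical=[A,o,C,D,E,F,G]
After op 2 (swap(0, 1)): offset=0, physical=[o,A,C,D,E,F,G], logical=[o,A,C,D,E,F,G]
After op 3 (rotate(+2)): offset=2, physical=[o,A,C,D,E,F,G], logical=[C,D,E,F,G,o,A]
After op 4 (swap(5, 6)): offset=2, physical=[A,o,C,D,E,F,G], logical=[C,D,E,F,G,A,o]
After op 5 (replace(6, 'h')): offset=2, physical=[A,h,C,D,E,F,G], logical=[C,D,E,F,G,A,h]
After op 6 (replace(0, 'c')): offset=2, physical=[A,h,c,D,E,F,G], logical=[c,D,E,F,G,A,h]
After op 7 (rotate(+2)): offset=4, physical=[A,h,c,D,E,F,G], logical=[E,F,G,A,h,c,D]
After op 8 (rotate(-3)): offset=1, physical=[A,h,c,D,E,F,G], logical=[h,c,D,E,F,G,A]

Answer: h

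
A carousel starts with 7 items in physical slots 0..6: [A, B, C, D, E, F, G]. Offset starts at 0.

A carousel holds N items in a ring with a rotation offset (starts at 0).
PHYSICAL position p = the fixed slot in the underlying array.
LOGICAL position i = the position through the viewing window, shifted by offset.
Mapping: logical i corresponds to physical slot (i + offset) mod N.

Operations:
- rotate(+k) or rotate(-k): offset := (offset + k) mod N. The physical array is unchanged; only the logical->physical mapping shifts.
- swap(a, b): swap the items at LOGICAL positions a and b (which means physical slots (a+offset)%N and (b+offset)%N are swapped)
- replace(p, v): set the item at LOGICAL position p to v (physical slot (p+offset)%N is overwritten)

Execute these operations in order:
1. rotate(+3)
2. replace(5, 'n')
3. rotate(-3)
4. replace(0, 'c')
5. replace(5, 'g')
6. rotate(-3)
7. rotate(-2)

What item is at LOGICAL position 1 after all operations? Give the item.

Answer: D

Derivation:
After op 1 (rotate(+3)): offset=3, physical=[A,B,C,D,E,F,G], logical=[D,E,F,G,A,B,C]
After op 2 (replace(5, 'n')): offset=3, physical=[A,n,C,D,E,F,G], logical=[D,E,F,G,A,n,C]
After op 3 (rotate(-3)): offset=0, physical=[A,n,C,D,E,F,G], logical=[A,n,C,D,E,F,G]
After op 4 (replace(0, 'c')): offset=0, physical=[c,n,C,D,E,F,G], logical=[c,n,C,D,E,F,G]
After op 5 (replace(5, 'g')): offset=0, physical=[c,n,C,D,E,g,G], logical=[c,n,C,D,E,g,G]
After op 6 (rotate(-3)): offset=4, physical=[c,n,C,D,E,g,G], logical=[E,g,G,c,n,C,D]
After op 7 (rotate(-2)): offset=2, physical=[c,n,C,D,E,g,G], logical=[C,D,E,g,G,c,n]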